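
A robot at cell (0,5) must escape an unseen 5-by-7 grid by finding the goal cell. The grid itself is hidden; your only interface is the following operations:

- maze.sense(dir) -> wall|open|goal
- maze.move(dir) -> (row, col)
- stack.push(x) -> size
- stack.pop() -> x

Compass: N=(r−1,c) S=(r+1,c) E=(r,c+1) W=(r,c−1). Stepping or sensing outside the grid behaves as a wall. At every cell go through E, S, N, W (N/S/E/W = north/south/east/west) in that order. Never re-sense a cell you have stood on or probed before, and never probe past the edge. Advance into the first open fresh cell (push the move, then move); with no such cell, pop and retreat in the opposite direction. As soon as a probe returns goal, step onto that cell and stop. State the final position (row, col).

==> maze.sense(east)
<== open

==> stack.push(east)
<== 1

==> maze.move(east)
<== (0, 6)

==> maze.sense(south)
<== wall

==> stack.pop()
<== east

==> maze.move(west)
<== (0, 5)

==> maze.sense(south)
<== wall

==> maze.sense(west)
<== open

==> stack.push(west)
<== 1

==> maze.move(west)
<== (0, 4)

==> maze.sense(south)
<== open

==> stack.push(south)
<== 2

==> maze.move(south)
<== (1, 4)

==> maze.sense(south)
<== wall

==> maze.sense(west)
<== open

==> stack.push(west)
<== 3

==> maze.move(west)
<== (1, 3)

==> maze.sense(south)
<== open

==> stack.push(south)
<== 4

==> maze.move(south)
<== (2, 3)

==> maze.sense(south)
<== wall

==> maze.sense(west)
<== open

==> stack.push(west)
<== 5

==> maze.move(west)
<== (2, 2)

==> maze.sense(south)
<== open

==> stack.push(south)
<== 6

==> maze.move(south)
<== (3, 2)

==> maze.sense(south)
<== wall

==> maze.sense(west)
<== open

==> stack.push(west)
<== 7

==> maze.move(west)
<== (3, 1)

==> maze.sense(south)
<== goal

==> maze.move(south)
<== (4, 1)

Answer: (4, 1)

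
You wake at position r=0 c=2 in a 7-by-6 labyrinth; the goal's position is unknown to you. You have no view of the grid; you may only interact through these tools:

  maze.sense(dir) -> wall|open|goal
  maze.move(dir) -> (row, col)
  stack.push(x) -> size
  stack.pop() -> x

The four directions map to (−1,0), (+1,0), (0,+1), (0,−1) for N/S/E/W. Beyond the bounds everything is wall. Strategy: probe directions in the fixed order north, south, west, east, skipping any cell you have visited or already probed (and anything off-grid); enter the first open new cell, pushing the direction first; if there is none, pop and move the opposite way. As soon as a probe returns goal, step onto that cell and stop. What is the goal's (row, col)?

→ maze.sense(dir=south)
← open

→ stack.push(x=south)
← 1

→ maze.move(dir=south)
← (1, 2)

→ maze.sense(dir=south)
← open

→ stack.push(x=south)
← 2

→ maze.move(dir=south)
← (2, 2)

→ maze.sense(dir=south)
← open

→ stack.push(x=south)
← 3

→ maze.move(dir=south)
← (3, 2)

→ maze.sense(dir=south)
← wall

→ maze.sense(dir=west)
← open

→ stack.push(x=west)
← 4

→ maze.move(dir=west)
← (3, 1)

→ maze.sense(dir=north)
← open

→ stack.push(x=north)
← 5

→ maze.move(dir=north)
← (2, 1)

→ maze.sense(dir=north)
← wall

→ maze.sense(dir=west)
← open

→ stack.push(x=west)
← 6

→ maze.move(dir=west)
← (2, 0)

→ maze.sense(dir=north)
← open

→ stack.push(x=north)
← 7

→ maze.move(dir=north)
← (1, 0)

→ maze.sense(dir=north)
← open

→ stack.push(x=north)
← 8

→ maze.move(dir=north)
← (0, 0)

→ maze.sense(dir=east)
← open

→ stack.push(x=east)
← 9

→ maze.move(dir=east)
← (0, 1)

→ stack.pop()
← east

→ maze.move(dir=west)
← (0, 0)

→ stack.pop()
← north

→ maze.move(dir=south)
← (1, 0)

→ stack.pop()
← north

→ maze.move(dir=south)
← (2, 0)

→ maze.sense(dir=south)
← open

→ stack.push(x=south)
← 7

→ maze.move(dir=south)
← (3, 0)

→ maze.sense(dir=south)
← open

→ stack.push(x=south)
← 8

→ maze.move(dir=south)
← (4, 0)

→ maze.sense(dir=south)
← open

→ stack.push(x=south)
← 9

→ maze.move(dir=south)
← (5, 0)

→ maze.sense(dir=south)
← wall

→ maze.sense(dir=east)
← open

→ stack.push(x=east)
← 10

→ maze.move(dir=east)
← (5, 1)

→ maze.sense(dir=north)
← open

→ stack.push(x=north)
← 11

→ maze.move(dir=north)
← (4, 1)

→ stack.pop()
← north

→ maze.move(dir=south)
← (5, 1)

→ maze.sense(dir=south)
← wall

→ maze.sense(dir=east)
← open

→ stack.push(x=east)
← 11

→ maze.move(dir=east)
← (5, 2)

→ maze.sense(dir=south)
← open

→ stack.push(x=south)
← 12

→ maze.move(dir=south)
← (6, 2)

→ maze.sense(dir=east)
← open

→ stack.push(x=east)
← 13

→ maze.move(dir=east)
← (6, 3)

→ maze.sense(dir=north)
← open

→ stack.push(x=north)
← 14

→ maze.move(dir=north)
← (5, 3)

→ maze.sense(dir=north)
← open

→ stack.push(x=north)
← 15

→ maze.move(dir=north)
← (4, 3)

→ maze.sense(dir=north)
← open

→ stack.push(x=north)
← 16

→ maze.move(dir=north)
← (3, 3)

→ maze.sense(dir=north)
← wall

→ maze.sense(dir=east)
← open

→ stack.push(x=east)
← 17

→ maze.move(dir=east)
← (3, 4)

→ maze.sense(dir=north)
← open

→ stack.push(x=north)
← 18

→ maze.move(dir=north)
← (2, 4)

→ maze.sense(dir=north)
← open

→ stack.push(x=north)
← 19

→ maze.move(dir=north)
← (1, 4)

→ maze.sense(dir=north)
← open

→ stack.push(x=north)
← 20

→ maze.move(dir=north)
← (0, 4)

→ maze.sense(dir=west)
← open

→ stack.push(x=west)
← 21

→ maze.move(dir=west)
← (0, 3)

→ maze.sense(dir=south)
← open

→ stack.push(x=south)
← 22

→ maze.move(dir=south)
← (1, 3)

→ stack.pop()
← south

→ maze.move(dir=north)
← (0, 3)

→ stack.pop()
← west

→ maze.move(dir=east)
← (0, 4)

→ maze.sense(dir=east)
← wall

→ stack.pop()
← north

→ maze.move(dir=south)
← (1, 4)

→ maze.sense(dir=east)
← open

→ stack.push(x=east)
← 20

→ maze.move(dir=east)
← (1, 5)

→ maze.sense(dir=south)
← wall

→ stack.pop()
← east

→ maze.move(dir=west)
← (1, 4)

→ stack.pop()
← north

→ maze.move(dir=south)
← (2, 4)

→ stack.pop()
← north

→ maze.move(dir=south)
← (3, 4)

→ maze.sense(dir=south)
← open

→ stack.push(x=south)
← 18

→ maze.move(dir=south)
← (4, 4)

→ maze.sense(dir=south)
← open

→ stack.push(x=south)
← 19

→ maze.move(dir=south)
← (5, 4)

→ maze.sense(dir=south)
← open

→ stack.push(x=south)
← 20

→ maze.move(dir=south)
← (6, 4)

→ maze.sense(dir=east)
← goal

→ maze.move(dir=east)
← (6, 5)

Answer: (6, 5)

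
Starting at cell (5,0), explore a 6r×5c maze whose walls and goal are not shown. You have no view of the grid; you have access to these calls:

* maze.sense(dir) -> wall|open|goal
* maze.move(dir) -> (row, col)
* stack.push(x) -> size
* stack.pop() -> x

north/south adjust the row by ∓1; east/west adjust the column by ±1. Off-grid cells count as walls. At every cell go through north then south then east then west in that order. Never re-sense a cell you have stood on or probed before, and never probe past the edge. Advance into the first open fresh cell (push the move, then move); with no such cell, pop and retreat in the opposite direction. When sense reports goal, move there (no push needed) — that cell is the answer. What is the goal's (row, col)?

% maze.sense dir=north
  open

% stack.push x=north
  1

% maze.move dir=north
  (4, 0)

% maze.sense dir=north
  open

% stack.push x=north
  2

% maze.move dir=north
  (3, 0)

% maze.sense dir=north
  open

% stack.push x=north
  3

% maze.move dir=north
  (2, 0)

% maze.sense dir=north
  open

% stack.push x=north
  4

% maze.move dir=north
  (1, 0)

% maze.sense dir=north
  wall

% maze.sense dir=east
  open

% stack.push x=east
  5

% maze.move dir=east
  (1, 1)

% maze.sense dir=north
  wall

% maze.sense dir=south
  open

% stack.push x=south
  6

% maze.move dir=south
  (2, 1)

% maze.sense dir=south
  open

% stack.push x=south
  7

% maze.move dir=south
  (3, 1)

% maze.sense dir=south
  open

% stack.push x=south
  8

% maze.move dir=south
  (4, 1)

% maze.sense dir=south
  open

% stack.push x=south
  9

% maze.move dir=south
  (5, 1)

% maze.sense dir=east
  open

% stack.push x=east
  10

% maze.move dir=east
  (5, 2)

% maze.sense dir=north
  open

% stack.push x=north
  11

% maze.move dir=north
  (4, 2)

% maze.sense dir=north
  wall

% maze.sense dir=east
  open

% stack.push x=east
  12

% maze.move dir=east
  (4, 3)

% maze.sense dir=north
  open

% stack.push x=north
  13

% maze.move dir=north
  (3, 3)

% maze.sense dir=north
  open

% stack.push x=north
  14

% maze.move dir=north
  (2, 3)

% maze.sense dir=north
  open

% stack.push x=north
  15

% maze.move dir=north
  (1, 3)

% maze.sense dir=north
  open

% stack.push x=north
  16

% maze.move dir=north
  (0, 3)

% maze.sense dir=east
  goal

% maze.move dir=east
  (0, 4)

Answer: (0, 4)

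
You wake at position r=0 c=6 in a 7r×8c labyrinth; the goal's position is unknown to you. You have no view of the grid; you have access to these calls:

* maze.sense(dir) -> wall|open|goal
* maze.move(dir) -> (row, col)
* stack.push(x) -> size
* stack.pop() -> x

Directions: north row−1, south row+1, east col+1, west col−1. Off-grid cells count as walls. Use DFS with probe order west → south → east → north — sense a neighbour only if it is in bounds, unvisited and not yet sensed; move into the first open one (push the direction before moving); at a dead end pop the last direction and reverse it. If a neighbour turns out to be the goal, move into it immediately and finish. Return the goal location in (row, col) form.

% maze.sense(dir=west) == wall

% maze.sense(dir=south) == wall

% maze.sense(dir=east) == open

% stack.push(x=east) == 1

% maze.move(dir=east) == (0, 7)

% maze.sense(dir=south) == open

% stack.push(x=south) == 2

% maze.move(dir=south) == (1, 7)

% maze.sense(dir=south) == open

% stack.push(x=south) == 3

% maze.move(dir=south) == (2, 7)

% maze.sense(dir=west) == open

% stack.push(x=west) == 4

% maze.move(dir=west) == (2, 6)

% maze.sense(dir=west) == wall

% maze.sense(dir=south) == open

% stack.push(x=south) == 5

% maze.move(dir=south) == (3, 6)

% maze.sense(dir=west) == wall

% maze.sense(dir=south) == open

% stack.push(x=south) == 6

% maze.move(dir=south) == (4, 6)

% maze.sense(dir=west) == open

% stack.push(x=west) == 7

% maze.move(dir=west) == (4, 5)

% maze.sense(dir=west) == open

% stack.push(x=west) == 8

% maze.move(dir=west) == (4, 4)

% maze.sense(dir=west) == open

% stack.push(x=west) == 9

% maze.move(dir=west) == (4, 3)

% maze.sense(dir=west) == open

% stack.push(x=west) == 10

% maze.move(dir=west) == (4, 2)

% maze.sense(dir=west) == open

% stack.push(x=west) == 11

% maze.move(dir=west) == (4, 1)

% maze.sense(dir=west) == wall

% maze.sense(dir=south) == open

% stack.push(x=south) == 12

% maze.move(dir=south) == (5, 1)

% maze.sense(dir=west) == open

% stack.push(x=west) == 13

% maze.move(dir=west) == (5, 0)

% maze.sense(dir=south) == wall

% stack.pop() == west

% maze.move(dir=east) == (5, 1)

% maze.sense(dir=south) == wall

% maze.sense(dir=east) == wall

% stack.pop() == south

% maze.move(dir=north) == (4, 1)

% maze.sense(dir=north) == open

% stack.push(x=north) == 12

% maze.move(dir=north) == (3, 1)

% maze.sense(dir=west) == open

% stack.push(x=west) == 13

% maze.move(dir=west) == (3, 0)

% maze.sense(dir=north) == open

% stack.push(x=north) == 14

% maze.move(dir=north) == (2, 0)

% maze.sense(dir=east) == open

% stack.push(x=east) == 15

% maze.move(dir=east) == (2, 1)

% maze.sense(dir=east) == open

% stack.push(x=east) == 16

% maze.move(dir=east) == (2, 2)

% maze.sense(dir=south) == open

% stack.push(x=south) == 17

% maze.move(dir=south) == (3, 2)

% maze.sense(dir=east) == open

% stack.push(x=east) == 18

% maze.move(dir=east) == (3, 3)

% maze.sense(dir=east) == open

% stack.push(x=east) == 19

% maze.move(dir=east) == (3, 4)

% maze.sense(dir=north) == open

% stack.push(x=north) == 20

% maze.move(dir=north) == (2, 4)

% maze.sense(dir=west) == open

% stack.push(x=west) == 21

% maze.move(dir=west) == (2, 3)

% maze.sense(dir=north) == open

% stack.push(x=north) == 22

% maze.move(dir=north) == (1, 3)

% maze.sense(dir=west) == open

% stack.push(x=west) == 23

% maze.move(dir=west) == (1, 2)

% maze.sense(dir=west) == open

% stack.push(x=west) == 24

% maze.move(dir=west) == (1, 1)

% maze.sense(dir=west) == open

% stack.push(x=west) == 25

% maze.move(dir=west) == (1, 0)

% maze.sense(dir=north) == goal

% maze.move(dir=north) == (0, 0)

Answer: (0, 0)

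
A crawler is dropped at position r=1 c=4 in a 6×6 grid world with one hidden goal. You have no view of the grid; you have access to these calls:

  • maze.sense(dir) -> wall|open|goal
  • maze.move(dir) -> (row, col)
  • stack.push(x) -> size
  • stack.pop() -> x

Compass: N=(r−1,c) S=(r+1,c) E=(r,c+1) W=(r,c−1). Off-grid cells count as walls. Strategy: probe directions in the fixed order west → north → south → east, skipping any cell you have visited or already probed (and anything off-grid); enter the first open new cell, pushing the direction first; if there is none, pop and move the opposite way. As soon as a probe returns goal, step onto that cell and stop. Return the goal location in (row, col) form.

→ maze.sense(dir→west)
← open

→ stack.push(x→west)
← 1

→ maze.move(dir→west)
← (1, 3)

→ maze.sense(dir→west)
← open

→ stack.push(x→west)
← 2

→ maze.move(dir→west)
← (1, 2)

→ maze.sense(dir→west)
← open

→ stack.push(x→west)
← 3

→ maze.move(dir→west)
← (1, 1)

→ maze.sense(dir→west)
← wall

→ maze.sense(dir→north)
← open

→ stack.push(x→north)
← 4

→ maze.move(dir→north)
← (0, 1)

→ maze.sense(dir→west)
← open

→ stack.push(x→west)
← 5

→ maze.move(dir→west)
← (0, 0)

→ stack.pop()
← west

→ maze.move(dir→east)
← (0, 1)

→ maze.sense(dir→east)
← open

→ stack.push(x→east)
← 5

→ maze.move(dir→east)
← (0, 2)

→ maze.sense(dir→east)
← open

→ stack.push(x→east)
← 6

→ maze.move(dir→east)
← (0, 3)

→ maze.sense(dir→east)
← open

→ stack.push(x→east)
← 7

→ maze.move(dir→east)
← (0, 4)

→ maze.sense(dir→east)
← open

→ stack.push(x→east)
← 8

→ maze.move(dir→east)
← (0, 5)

→ maze.sense(dir→south)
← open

→ stack.push(x→south)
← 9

→ maze.move(dir→south)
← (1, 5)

→ maze.sense(dir→south)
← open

→ stack.push(x→south)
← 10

→ maze.move(dir→south)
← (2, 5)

→ maze.sense(dir→west)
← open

→ stack.push(x→west)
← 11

→ maze.move(dir→west)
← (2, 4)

→ maze.sense(dir→west)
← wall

→ maze.sense(dir→south)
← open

→ stack.push(x→south)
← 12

→ maze.move(dir→south)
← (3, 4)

→ maze.sense(dir→west)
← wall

→ maze.sense(dir→south)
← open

→ stack.push(x→south)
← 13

→ maze.move(dir→south)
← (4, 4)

→ maze.sense(dir→west)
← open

→ stack.push(x→west)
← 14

→ maze.move(dir→west)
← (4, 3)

→ maze.sense(dir→west)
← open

→ stack.push(x→west)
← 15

→ maze.move(dir→west)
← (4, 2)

→ maze.sense(dir→west)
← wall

→ maze.sense(dir→north)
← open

→ stack.push(x→north)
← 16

→ maze.move(dir→north)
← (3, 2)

→ maze.sense(dir→west)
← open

→ stack.push(x→west)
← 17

→ maze.move(dir→west)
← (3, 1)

→ maze.sense(dir→west)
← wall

→ maze.sense(dir→north)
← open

→ stack.push(x→north)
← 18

→ maze.move(dir→north)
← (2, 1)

→ maze.sense(dir→west)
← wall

→ maze.sense(dir→east)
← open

→ stack.push(x→east)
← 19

→ maze.move(dir→east)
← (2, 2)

→ stack.pop()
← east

→ maze.move(dir→west)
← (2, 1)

→ stack.pop()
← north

→ maze.move(dir→south)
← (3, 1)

→ stack.pop()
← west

→ maze.move(dir→east)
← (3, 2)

→ stack.pop()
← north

→ maze.move(dir→south)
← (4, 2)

→ maze.sense(dir→south)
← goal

→ maze.move(dir→south)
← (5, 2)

Answer: (5, 2)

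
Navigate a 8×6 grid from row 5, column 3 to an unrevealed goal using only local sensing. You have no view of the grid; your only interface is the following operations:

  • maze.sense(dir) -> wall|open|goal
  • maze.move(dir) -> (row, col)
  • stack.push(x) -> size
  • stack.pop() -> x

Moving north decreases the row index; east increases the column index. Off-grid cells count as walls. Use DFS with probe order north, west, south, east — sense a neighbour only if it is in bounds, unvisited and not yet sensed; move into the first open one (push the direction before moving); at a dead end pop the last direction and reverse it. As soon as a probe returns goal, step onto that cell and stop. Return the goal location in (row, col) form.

> maze.sense dir='north'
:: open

> stack.push x='north'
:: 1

> maze.move dir='north'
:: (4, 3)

> maze.sense dir='north'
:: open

> stack.push x='north'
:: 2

> maze.move dir='north'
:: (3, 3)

> maze.sense dir='north'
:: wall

> maze.sense dir='west'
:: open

> stack.push x='west'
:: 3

> maze.move dir='west'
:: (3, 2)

> maze.sense dir='north'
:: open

> stack.push x='north'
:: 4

> maze.move dir='north'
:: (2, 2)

> maze.sense dir='north'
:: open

> stack.push x='north'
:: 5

> maze.move dir='north'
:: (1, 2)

> maze.sense dir='north'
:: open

> stack.push x='north'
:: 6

> maze.move dir='north'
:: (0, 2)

> maze.sense dir='west'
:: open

> stack.push x='west'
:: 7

> maze.move dir='west'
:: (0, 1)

> maze.sense dir='west'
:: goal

> maze.move dir='west'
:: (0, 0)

Answer: (0, 0)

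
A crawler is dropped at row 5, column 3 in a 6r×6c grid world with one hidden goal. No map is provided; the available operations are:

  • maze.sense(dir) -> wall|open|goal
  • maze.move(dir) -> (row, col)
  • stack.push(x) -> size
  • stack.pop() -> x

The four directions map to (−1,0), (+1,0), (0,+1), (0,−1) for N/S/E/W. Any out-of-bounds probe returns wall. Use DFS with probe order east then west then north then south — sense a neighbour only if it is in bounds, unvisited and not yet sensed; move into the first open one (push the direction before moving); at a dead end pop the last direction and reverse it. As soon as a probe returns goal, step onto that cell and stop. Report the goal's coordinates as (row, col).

;; maze.sense(east) : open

;; stack.push(east) : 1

;; maze.move(east) : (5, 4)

;; maze.sense(east) : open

;; stack.push(east) : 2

;; maze.move(east) : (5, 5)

;; maze.sense(north) : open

;; stack.push(north) : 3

;; maze.move(north) : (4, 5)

;; maze.sense(west) : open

;; stack.push(west) : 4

;; maze.move(west) : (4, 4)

;; maze.sense(west) : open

;; stack.push(west) : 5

;; maze.move(west) : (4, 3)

;; maze.sense(west) : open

;; stack.push(west) : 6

;; maze.move(west) : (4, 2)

;; maze.sense(west) : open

;; stack.push(west) : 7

;; maze.move(west) : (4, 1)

;; maze.sense(west) : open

;; stack.push(west) : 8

;; maze.move(west) : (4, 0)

;; maze.sense(north) : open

;; stack.push(north) : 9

;; maze.move(north) : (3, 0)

;; maze.sense(east) : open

;; stack.push(east) : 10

;; maze.move(east) : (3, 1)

;; maze.sense(east) : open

;; stack.push(east) : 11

;; maze.move(east) : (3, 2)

;; maze.sense(east) : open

;; stack.push(east) : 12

;; maze.move(east) : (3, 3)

;; maze.sense(east) : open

;; stack.push(east) : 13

;; maze.move(east) : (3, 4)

;; maze.sense(east) : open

;; stack.push(east) : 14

;; maze.move(east) : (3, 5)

;; maze.sense(north) : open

;; stack.push(north) : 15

;; maze.move(north) : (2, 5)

;; maze.sense(west) : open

;; stack.push(west) : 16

;; maze.move(west) : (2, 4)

;; maze.sense(west) : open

;; stack.push(west) : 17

;; maze.move(west) : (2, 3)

;; maze.sense(west) : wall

;; maze.sense(north) : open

;; stack.push(north) : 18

;; maze.move(north) : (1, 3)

;; maze.sense(east) : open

;; stack.push(east) : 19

;; maze.move(east) : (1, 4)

;; maze.sense(east) : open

;; stack.push(east) : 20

;; maze.move(east) : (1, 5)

;; maze.sense(north) : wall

;; stack.pop() : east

;; maze.move(west) : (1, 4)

;; maze.sense(north) : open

;; stack.push(north) : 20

;; maze.move(north) : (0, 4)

;; maze.sense(west) : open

;; stack.push(west) : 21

;; maze.move(west) : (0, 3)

;; maze.sense(west) : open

;; stack.push(west) : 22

;; maze.move(west) : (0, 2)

;; maze.sense(west) : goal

;; maze.move(west) : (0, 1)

Answer: (0, 1)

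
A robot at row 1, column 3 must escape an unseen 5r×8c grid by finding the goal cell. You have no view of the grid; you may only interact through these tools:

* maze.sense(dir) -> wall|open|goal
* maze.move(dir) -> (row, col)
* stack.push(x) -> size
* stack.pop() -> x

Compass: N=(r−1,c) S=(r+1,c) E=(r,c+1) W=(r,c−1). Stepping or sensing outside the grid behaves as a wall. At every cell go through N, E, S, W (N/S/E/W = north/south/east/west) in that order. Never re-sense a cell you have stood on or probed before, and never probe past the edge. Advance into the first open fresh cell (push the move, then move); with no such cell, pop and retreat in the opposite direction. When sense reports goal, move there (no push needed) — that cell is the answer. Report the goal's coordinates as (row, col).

$ maze.sense dir=north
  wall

$ maze.sense dir=east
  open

$ stack.push x=east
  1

$ maze.move dir=east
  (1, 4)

$ maze.sense dir=north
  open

$ stack.push x=north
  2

$ maze.move dir=north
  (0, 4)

$ maze.sense dir=east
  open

$ stack.push x=east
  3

$ maze.move dir=east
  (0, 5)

$ maze.sense dir=east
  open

$ stack.push x=east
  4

$ maze.move dir=east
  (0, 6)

$ maze.sense dir=east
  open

$ stack.push x=east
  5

$ maze.move dir=east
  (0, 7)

$ maze.sense dir=south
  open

$ stack.push x=south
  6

$ maze.move dir=south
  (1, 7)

$ maze.sense dir=south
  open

$ stack.push x=south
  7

$ maze.move dir=south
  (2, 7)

$ maze.sense dir=south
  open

$ stack.push x=south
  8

$ maze.move dir=south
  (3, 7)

$ maze.sense dir=south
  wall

$ maze.sense dir=west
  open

$ stack.push x=west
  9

$ maze.move dir=west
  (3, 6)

$ maze.sense dir=north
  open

$ stack.push x=north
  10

$ maze.move dir=north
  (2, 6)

$ maze.sense dir=north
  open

$ stack.push x=north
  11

$ maze.move dir=north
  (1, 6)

$ maze.sense dir=west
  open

$ stack.push x=west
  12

$ maze.move dir=west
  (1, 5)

$ maze.sense dir=south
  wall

$ stack.pop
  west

$ maze.move dir=east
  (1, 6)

$ stack.pop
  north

$ maze.move dir=south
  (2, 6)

$ stack.pop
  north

$ maze.move dir=south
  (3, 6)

$ maze.sense dir=south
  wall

$ maze.sense dir=west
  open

$ stack.push x=west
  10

$ maze.move dir=west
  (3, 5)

$ maze.sense dir=south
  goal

$ maze.move dir=south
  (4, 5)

Answer: (4, 5)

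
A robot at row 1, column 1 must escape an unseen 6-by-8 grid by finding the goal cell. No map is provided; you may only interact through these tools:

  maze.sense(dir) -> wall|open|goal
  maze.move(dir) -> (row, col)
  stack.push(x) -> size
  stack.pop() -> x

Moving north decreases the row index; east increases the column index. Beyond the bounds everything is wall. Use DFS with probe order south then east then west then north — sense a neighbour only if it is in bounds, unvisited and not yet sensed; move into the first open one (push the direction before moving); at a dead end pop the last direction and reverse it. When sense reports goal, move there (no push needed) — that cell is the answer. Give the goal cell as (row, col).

$ maze.sense dir='south'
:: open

$ stack.push x='south'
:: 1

$ maze.move dir='south'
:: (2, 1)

$ maze.sense dir='south'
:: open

$ stack.push x='south'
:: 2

$ maze.move dir='south'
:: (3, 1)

$ maze.sense dir='south'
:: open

$ stack.push x='south'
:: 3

$ maze.move dir='south'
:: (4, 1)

$ maze.sense dir='south'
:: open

$ stack.push x='south'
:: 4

$ maze.move dir='south'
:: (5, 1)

$ maze.sense dir='east'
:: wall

$ maze.sense dir='west'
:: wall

$ stack.pop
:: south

$ maze.move dir='north'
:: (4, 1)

$ maze.sense dir='east'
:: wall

$ maze.sense dir='west'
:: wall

$ stack.pop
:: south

$ maze.move dir='north'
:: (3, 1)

$ maze.sense dir='east'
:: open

$ stack.push x='east'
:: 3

$ maze.move dir='east'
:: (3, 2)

$ maze.sense dir='east'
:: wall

$ maze.sense dir='north'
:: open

$ stack.push x='north'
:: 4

$ maze.move dir='north'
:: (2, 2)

$ maze.sense dir='east'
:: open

$ stack.push x='east'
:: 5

$ maze.move dir='east'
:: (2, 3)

$ maze.sense dir='east'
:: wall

$ maze.sense dir='north'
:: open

$ stack.push x='north'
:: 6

$ maze.move dir='north'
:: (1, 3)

$ maze.sense dir='east'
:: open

$ stack.push x='east'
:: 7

$ maze.move dir='east'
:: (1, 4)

$ maze.sense dir='east'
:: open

$ stack.push x='east'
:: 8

$ maze.move dir='east'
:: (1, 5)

$ maze.sense dir='south'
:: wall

$ maze.sense dir='east'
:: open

$ stack.push x='east'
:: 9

$ maze.move dir='east'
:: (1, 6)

$ maze.sense dir='south'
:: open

$ stack.push x='south'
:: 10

$ maze.move dir='south'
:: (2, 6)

$ maze.sense dir='south'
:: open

$ stack.push x='south'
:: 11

$ maze.move dir='south'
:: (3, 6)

$ maze.sense dir='south'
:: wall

$ maze.sense dir='east'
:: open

$ stack.push x='east'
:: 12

$ maze.move dir='east'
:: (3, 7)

$ maze.sense dir='south'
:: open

$ stack.push x='south'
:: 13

$ maze.move dir='south'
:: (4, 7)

$ maze.sense dir='south'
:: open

$ stack.push x='south'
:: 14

$ maze.move dir='south'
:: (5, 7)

$ maze.sense dir='west'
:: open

$ stack.push x='west'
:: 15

$ maze.move dir='west'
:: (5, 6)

$ maze.sense dir='west'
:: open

$ stack.push x='west'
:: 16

$ maze.move dir='west'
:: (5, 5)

$ maze.sense dir='west'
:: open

$ stack.push x='west'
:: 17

$ maze.move dir='west'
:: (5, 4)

$ maze.sense dir='west'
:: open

$ stack.push x='west'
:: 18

$ maze.move dir='west'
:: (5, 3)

$ maze.sense dir='north'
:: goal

$ maze.move dir='north'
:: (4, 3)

Answer: (4, 3)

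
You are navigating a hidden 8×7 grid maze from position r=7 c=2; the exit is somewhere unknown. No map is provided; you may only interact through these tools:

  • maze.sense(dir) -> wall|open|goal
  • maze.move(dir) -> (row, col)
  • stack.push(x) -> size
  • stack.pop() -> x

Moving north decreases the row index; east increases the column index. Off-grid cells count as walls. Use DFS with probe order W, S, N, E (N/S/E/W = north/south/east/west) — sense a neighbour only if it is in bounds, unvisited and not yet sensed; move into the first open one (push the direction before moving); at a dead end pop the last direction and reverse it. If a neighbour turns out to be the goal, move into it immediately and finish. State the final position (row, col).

$ sense west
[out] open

$ push west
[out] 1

$ move west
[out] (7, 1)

$ sense west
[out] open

$ push west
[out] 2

$ move west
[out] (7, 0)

$ sense north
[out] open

$ push north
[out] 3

$ move north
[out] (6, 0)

$ sense north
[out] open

$ push north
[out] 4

$ move north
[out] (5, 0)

$ sense north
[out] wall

$ sense east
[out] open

$ push east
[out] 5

$ move east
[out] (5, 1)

$ sense south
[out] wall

$ sense north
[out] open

$ push north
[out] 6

$ move north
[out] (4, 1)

$ sense north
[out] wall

$ sense east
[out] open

$ push east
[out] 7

$ move east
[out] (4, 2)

$ sense south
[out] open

$ push south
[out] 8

$ move south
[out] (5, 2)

$ sense south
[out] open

$ push south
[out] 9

$ move south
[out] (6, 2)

$ sense east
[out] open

$ push east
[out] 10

$ move east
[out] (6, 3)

$ sense south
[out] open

$ push south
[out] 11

$ move south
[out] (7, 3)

$ sense east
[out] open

$ push east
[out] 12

$ move east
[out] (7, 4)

$ sense north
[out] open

$ push north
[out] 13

$ move north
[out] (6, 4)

$ sense north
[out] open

$ push north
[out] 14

$ move north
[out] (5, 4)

$ sense west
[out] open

$ push west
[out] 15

$ move west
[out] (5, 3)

$ sense north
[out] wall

$ pop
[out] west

$ move east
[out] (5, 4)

$ sense north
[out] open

$ push north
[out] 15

$ move north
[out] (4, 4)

$ sense north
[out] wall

$ sense east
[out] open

$ push east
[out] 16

$ move east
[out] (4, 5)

$ sense south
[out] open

$ push south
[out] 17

$ move south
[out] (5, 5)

$ sense south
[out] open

$ push south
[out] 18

$ move south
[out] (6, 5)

$ sense south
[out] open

$ push south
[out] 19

$ move south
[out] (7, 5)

$ sense east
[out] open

$ push east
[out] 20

$ move east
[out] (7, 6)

$ sense north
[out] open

$ push north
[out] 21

$ move north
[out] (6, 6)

$ sense north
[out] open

$ push north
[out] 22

$ move north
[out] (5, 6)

$ sense north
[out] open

$ push north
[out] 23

$ move north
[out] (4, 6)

$ sense north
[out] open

$ push north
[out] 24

$ move north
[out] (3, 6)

$ sense west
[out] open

$ push west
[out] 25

$ move west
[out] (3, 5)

$ sense north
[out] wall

$ pop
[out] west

$ move east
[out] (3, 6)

$ sense north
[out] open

$ push north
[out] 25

$ move north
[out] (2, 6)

$ sense north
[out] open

$ push north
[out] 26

$ move north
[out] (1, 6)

$ sense west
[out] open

$ push west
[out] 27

$ move west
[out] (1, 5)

$ sense west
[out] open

$ push west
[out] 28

$ move west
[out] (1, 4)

$ sense west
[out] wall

$ sense south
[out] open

$ push south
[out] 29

$ move south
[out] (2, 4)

$ sense west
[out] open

$ push west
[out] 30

$ move west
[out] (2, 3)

$ sense west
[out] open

$ push west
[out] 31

$ move west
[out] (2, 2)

$ sense west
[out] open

$ push west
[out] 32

$ move west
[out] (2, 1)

$ sense west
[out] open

$ push west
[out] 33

$ move west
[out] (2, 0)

$ sense south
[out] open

$ push south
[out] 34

$ move south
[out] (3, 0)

$ pop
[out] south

$ move north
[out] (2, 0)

$ sense north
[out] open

$ push north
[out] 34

$ move north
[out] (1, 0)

$ sense north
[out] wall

$ sense east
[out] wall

$ pop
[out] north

$ move south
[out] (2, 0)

$ pop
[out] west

$ move east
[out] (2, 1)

$ pop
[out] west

$ move east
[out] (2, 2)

$ sense south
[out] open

$ push south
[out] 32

$ move south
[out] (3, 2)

$ sense east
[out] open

$ push east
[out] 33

$ move east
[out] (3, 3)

$ pop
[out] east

$ move west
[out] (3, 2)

$ pop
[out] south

$ move north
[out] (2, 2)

$ sense north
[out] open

$ push north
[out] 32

$ move north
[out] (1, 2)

$ sense north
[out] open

$ push north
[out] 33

$ move north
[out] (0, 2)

$ sense west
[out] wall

$ sense east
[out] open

$ push east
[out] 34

$ move east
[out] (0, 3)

$ sense east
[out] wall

$ pop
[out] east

$ move west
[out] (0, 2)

$ pop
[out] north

$ move south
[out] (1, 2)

$ pop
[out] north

$ move south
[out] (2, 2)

$ pop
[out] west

$ move east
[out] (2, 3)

$ pop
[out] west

$ move east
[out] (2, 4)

$ pop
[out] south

$ move north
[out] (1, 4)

$ pop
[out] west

$ move east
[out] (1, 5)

$ sense north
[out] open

$ push north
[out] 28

$ move north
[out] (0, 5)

$ sense east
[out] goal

$ move east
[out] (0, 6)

Answer: (0, 6)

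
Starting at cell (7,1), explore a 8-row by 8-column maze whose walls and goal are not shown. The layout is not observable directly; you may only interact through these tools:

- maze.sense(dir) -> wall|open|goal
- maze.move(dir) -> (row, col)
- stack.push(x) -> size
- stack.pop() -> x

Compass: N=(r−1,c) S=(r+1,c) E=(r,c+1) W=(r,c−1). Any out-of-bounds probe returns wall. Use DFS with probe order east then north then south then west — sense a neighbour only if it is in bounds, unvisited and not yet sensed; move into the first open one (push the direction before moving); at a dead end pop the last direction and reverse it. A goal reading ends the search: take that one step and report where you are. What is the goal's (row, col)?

Act: sense[dir='east']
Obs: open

Act: push[x='east']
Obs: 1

Act: move[dir='east']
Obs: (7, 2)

Act: sense[dir='east']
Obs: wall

Act: sense[dir='north']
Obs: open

Act: push[x='north']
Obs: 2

Act: move[dir='north']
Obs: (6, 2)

Act: sense[dir='east']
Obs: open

Act: push[x='east']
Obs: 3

Act: move[dir='east']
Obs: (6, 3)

Act: sense[dir='east']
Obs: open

Act: push[x='east']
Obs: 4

Act: move[dir='east']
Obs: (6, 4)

Act: sense[dir='east']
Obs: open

Act: push[x='east']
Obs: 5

Act: move[dir='east']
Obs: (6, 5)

Act: sense[dir='east']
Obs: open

Act: push[x='east']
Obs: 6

Act: move[dir='east']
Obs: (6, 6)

Act: sense[dir='east']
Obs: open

Act: push[x='east']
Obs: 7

Act: move[dir='east']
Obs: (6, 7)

Act: sense[dir='north']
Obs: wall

Act: sense[dir='south']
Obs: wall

Act: pop[]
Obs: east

Act: move[dir='west']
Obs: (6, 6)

Act: sense[dir='north']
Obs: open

Act: push[x='north']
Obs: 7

Act: move[dir='north']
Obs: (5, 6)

Act: sense[dir='north']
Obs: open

Act: push[x='north']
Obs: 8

Act: move[dir='north']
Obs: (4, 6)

Act: sense[dir='east']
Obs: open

Act: push[x='east']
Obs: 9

Act: move[dir='east']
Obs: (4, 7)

Act: sense[dir='north']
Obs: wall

Act: pop[]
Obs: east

Act: move[dir='west']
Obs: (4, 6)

Act: sense[dir='north']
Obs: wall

Act: sense[dir='west']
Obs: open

Act: push[x='west']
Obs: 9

Act: move[dir='west']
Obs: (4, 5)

Act: sense[dir='north']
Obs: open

Act: push[x='north']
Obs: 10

Act: move[dir='north']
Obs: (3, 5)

Act: sense[dir='north']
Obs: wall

Act: sense[dir='west']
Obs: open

Act: push[x='west']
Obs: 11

Act: move[dir='west']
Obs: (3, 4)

Act: sense[dir='north']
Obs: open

Act: push[x='north']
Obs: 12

Act: move[dir='north']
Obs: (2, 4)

Act: sense[dir='north']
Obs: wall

Act: sense[dir='west']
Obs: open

Act: push[x='west']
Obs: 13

Act: move[dir='west']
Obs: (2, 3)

Act: sense[dir='north']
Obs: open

Act: push[x='north']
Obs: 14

Act: move[dir='north']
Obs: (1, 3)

Act: sense[dir='north']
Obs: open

Act: push[x='north']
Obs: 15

Act: move[dir='north']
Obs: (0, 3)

Act: sense[dir='east']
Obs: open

Act: push[x='east']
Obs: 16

Act: move[dir='east']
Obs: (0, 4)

Act: sense[dir='east']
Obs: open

Act: push[x='east']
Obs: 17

Act: move[dir='east']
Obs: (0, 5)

Act: sense[dir='east']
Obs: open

Act: push[x='east']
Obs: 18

Act: move[dir='east']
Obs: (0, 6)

Act: sense[dir='east']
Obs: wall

Act: sense[dir='south']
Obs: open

Act: push[x='south']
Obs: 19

Act: move[dir='south']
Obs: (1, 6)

Act: sense[dir='east']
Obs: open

Act: push[x='east']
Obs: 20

Act: move[dir='east']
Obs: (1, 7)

Act: sense[dir='south']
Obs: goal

Act: move[dir='south']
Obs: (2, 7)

Answer: (2, 7)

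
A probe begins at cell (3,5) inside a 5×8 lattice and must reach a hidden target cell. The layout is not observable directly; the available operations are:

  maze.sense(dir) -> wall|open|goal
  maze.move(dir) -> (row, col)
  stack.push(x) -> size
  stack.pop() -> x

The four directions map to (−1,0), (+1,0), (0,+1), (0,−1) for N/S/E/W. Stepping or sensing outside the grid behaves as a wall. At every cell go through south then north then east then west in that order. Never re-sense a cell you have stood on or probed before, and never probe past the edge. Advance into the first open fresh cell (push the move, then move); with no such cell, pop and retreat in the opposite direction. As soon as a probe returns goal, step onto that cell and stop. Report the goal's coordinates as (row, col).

~$ sense dir='south'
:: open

~$ push x='south'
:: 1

~$ move dir='south'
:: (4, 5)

~$ sense dir='east'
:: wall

~$ sense dir='west'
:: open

~$ push x='west'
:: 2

~$ move dir='west'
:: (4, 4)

~$ sense dir='north'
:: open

~$ push x='north'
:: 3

~$ move dir='north'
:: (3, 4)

~$ sense dir='north'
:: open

~$ push x='north'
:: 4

~$ move dir='north'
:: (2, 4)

~$ sense dir='north'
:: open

~$ push x='north'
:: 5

~$ move dir='north'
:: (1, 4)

~$ sense dir='north'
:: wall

~$ sense dir='east'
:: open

~$ push x='east'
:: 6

~$ move dir='east'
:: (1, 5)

~$ sense dir='south'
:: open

~$ push x='south'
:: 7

~$ move dir='south'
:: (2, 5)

~$ sense dir='east'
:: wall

~$ pop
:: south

~$ move dir='north'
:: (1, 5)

~$ sense dir='north'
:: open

~$ push x='north'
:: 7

~$ move dir='north'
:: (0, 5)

~$ sense dir='east'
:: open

~$ push x='east'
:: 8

~$ move dir='east'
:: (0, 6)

~$ sense dir='south'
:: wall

~$ sense dir='east'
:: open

~$ push x='east'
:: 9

~$ move dir='east'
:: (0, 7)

~$ sense dir='south'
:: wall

~$ pop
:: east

~$ move dir='west'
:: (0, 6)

~$ pop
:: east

~$ move dir='west'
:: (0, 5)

~$ pop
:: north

~$ move dir='south'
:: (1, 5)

~$ pop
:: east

~$ move dir='west'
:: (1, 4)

~$ sense dir='west'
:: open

~$ push x='west'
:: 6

~$ move dir='west'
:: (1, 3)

~$ sense dir='south'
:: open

~$ push x='south'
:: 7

~$ move dir='south'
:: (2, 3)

~$ sense dir='south'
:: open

~$ push x='south'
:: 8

~$ move dir='south'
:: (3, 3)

~$ sense dir='south'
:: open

~$ push x='south'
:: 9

~$ move dir='south'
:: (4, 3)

~$ sense dir='west'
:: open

~$ push x='west'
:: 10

~$ move dir='west'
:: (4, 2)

~$ sense dir='north'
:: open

~$ push x='north'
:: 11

~$ move dir='north'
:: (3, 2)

~$ sense dir='north'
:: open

~$ push x='north'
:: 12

~$ move dir='north'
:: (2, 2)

~$ sense dir='north'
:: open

~$ push x='north'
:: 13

~$ move dir='north'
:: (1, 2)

~$ sense dir='north'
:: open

~$ push x='north'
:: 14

~$ move dir='north'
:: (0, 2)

~$ sense dir='east'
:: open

~$ push x='east'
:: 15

~$ move dir='east'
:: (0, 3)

~$ pop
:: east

~$ move dir='west'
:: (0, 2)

~$ sense dir='west'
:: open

~$ push x='west'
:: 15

~$ move dir='west'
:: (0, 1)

~$ sense dir='south'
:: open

~$ push x='south'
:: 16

~$ move dir='south'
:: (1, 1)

~$ sense dir='south'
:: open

~$ push x='south'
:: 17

~$ move dir='south'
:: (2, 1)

~$ sense dir='south'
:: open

~$ push x='south'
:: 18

~$ move dir='south'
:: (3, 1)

~$ sense dir='south'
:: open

~$ push x='south'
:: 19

~$ move dir='south'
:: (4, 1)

~$ sense dir='west'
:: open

~$ push x='west'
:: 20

~$ move dir='west'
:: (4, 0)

~$ sense dir='north'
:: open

~$ push x='north'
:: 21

~$ move dir='north'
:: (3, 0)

~$ sense dir='north'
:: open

~$ push x='north'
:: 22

~$ move dir='north'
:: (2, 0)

~$ sense dir='north'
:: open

~$ push x='north'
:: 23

~$ move dir='north'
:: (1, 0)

~$ sense dir='north'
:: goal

~$ move dir='north'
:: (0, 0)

Answer: (0, 0)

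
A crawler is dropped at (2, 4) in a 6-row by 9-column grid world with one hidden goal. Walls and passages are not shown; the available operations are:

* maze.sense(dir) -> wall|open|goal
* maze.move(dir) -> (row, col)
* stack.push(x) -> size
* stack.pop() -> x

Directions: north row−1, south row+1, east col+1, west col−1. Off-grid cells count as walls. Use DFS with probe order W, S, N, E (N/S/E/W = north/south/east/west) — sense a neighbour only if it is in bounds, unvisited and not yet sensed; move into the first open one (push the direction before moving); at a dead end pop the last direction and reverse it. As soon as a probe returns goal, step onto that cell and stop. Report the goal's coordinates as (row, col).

Next I call maze.sense(dir=west), yielding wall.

Invoking maze.sense(dir=south), giving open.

I invoke stack.push(x=south), and get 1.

I invoke maze.move(dir=south), : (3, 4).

I try maze.sense(dir=west), : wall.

I call maze.sense(dir=south), → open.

I call stack.push(x=south), yielding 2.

Next I call maze.move(dir=south), and get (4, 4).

I call maze.sense(dir=west), and observe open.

I run stack.push(x=west), and get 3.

I try maze.move(dir=west), : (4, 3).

Next I call maze.sense(dir=west), — result: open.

Next I call stack.push(x=west), : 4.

I run maze.move(dir=west), yielding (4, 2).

Then maze.sense(dir=west), giving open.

I invoke stack.push(x=west), which returns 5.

I invoke maze.move(dir=west), yielding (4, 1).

I call maze.sense(dir=west), → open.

I try stack.push(x=west), and get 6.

I call maze.move(dir=west), and see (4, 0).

I call maze.sense(dir=south), giving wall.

I invoke maze.sense(dir=north), yielding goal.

I call maze.move(dir=north), → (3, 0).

Answer: (3, 0)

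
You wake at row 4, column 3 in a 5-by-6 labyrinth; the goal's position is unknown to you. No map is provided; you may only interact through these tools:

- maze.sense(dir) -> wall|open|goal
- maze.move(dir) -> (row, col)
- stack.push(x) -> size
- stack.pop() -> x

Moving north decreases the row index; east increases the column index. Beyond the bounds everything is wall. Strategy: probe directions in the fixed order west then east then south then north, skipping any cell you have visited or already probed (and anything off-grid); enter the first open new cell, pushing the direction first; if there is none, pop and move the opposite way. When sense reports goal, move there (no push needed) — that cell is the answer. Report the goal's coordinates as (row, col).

$ maze.sense dir→west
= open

$ stack.push x→west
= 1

$ maze.move dir→west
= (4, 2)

$ maze.sense dir→west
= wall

$ maze.sense dir→north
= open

$ stack.push x→north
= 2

$ maze.move dir→north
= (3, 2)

$ maze.sense dir→west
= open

$ stack.push x→west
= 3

$ maze.move dir→west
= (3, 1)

$ maze.sense dir→west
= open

$ stack.push x→west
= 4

$ maze.move dir→west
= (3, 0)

$ maze.sense dir→south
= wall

$ maze.sense dir→north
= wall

$ stack.pop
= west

$ maze.move dir→east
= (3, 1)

$ maze.sense dir→north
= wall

$ stack.pop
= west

$ maze.move dir→east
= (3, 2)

$ maze.sense dir→east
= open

$ stack.push x→east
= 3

$ maze.move dir→east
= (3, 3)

$ maze.sense dir→east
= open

$ stack.push x→east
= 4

$ maze.move dir→east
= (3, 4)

$ maze.sense dir→east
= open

$ stack.push x→east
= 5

$ maze.move dir→east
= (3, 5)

$ maze.sense dir→south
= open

$ stack.push x→south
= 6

$ maze.move dir→south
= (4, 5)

$ maze.sense dir→west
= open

$ stack.push x→west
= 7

$ maze.move dir→west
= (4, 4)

$ stack.pop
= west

$ maze.move dir→east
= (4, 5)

$ stack.pop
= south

$ maze.move dir→north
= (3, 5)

$ maze.sense dir→north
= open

$ stack.push x→north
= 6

$ maze.move dir→north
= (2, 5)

$ maze.sense dir→west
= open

$ stack.push x→west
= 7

$ maze.move dir→west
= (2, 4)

$ maze.sense dir→west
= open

$ stack.push x→west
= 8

$ maze.move dir→west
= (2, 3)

$ maze.sense dir→west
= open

$ stack.push x→west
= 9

$ maze.move dir→west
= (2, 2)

$ maze.sense dir→north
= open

$ stack.push x→north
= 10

$ maze.move dir→north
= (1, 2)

$ maze.sense dir→west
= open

$ stack.push x→west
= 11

$ maze.move dir→west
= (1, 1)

$ maze.sense dir→west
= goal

$ maze.move dir→west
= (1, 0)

Answer: (1, 0)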